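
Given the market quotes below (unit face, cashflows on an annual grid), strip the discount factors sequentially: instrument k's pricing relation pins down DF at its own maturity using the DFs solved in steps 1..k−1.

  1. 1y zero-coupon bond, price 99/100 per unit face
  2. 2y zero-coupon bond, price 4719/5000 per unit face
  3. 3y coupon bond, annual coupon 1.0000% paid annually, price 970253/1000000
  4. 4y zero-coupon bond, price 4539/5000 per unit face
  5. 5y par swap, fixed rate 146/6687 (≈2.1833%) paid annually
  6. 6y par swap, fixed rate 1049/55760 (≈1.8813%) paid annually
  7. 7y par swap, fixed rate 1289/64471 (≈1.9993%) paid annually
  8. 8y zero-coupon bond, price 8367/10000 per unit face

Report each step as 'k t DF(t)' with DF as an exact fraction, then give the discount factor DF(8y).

step 1 [1y] zero: DF = P = 99/100 ≈ 0.990000
step 2 [2y] zero: DF = P = 4719/5000 ≈ 0.943800
step 3 [3y] bond c/1=1/100: DF=(970253/1000000 − 1/100·(0.990000+0.943800))/(1+1/100) = 1883/2000 ≈ 0.941500
step 4 [4y] zero: DF = P = 4539/5000 ≈ 0.907800
step 5 [5y] swap r/1=146/6687: DF=(1 − 146/6687·(0.990000+0.943800+0.941500+0.907800))/(1+146/6687) = 4489/5000 ≈ 0.897800
step 6 [6y] swap r/1=1049/55760: DF=(1 − 1049/55760·(0.990000+0.943800+0.941500+0.907800+0.897800))/(1+1049/55760) = 8951/10000 ≈ 0.895100
step 7 [7y] swap r/1=1289/64471: DF=(1 − 1289/64471·(0.990000+0.943800+0.941500+0.907800+0.897800+0.895100))/(1+1289/64471) = 8711/10000 ≈ 0.871100
step 8 [8y] zero: DF = P = 8367/10000 ≈ 0.836700

1 1 99/100
2 2 4719/5000
3 3 1883/2000
4 4 4539/5000
5 5 4489/5000
6 6 8951/10000
7 7 8711/10000
8 8 8367/10000
DF(8y) = 8367/10000 ≈ 0.836700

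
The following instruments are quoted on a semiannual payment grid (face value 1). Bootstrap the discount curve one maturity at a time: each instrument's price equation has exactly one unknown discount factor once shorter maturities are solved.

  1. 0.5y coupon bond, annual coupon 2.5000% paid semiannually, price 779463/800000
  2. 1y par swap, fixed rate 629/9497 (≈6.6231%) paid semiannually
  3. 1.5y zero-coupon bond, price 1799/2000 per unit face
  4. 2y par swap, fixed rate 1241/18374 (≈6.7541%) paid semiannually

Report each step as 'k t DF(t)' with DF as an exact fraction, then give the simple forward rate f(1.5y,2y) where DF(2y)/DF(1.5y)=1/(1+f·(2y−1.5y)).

1 1/2 9623/10000
2 1 9371/10000
3 3/2 1799/2000
4 2 8759/10000
f(1.5y,2y) = ((1799/2000)/(8759/10000) − 1)/(1/2) = 472/8759 ≈ 5.3887%

step 1 [0.5y] bond c/2=1/80: DF=(779463/800000 − 1/80·(0))/(1+1/80) = 9623/10000 ≈ 0.962300
step 2 [1y] swap r/2=629/18994: DF=(1 − 629/18994·(0.962300))/(1+629/18994) = 9371/10000 ≈ 0.937100
step 3 [1.5y] zero: DF = P = 1799/2000 ≈ 0.899500
step 4 [2y] swap r/2=1241/36748: DF=(1 − 1241/36748·(0.962300+0.937100+0.899500))/(1+1241/36748) = 8759/10000 ≈ 0.875900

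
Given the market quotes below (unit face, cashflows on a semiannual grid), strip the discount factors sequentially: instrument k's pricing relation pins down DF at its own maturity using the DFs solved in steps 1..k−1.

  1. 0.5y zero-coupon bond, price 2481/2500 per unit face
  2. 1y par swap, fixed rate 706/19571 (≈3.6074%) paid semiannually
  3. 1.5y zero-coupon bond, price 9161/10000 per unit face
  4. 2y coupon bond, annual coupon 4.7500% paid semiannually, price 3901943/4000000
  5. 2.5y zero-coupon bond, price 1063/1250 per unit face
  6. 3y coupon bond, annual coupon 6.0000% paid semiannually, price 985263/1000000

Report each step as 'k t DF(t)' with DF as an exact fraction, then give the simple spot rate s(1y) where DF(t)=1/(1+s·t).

1 1/2 2481/2500
2 1 9647/10000
3 3/2 9161/10000
4 2 4431/5000
5 5/2 1063/1250
6 3 8223/10000
s(1y) = (1/(9647/10000) − 1)/(1) = 353/9647 ≈ 3.6592%

step 1 [0.5y] zero: DF = P = 2481/2500 ≈ 0.992400
step 2 [1y] swap r/2=353/19571: DF=(1 − 353/19571·(0.992400))/(1+353/19571) = 9647/10000 ≈ 0.964700
step 3 [1.5y] zero: DF = P = 9161/10000 ≈ 0.916100
step 4 [2y] bond c/2=19/800: DF=(3901943/4000000 − 19/800·(0.992400+0.964700+0.916100))/(1+19/800) = 4431/5000 ≈ 0.886200
step 5 [2.5y] zero: DF = P = 1063/1250 ≈ 0.850400
step 6 [3y] bond c/2=3/100: DF=(985263/1000000 − 3/100·(0.992400+0.964700+0.916100+0.886200+0.850400))/(1+3/100) = 8223/10000 ≈ 0.822300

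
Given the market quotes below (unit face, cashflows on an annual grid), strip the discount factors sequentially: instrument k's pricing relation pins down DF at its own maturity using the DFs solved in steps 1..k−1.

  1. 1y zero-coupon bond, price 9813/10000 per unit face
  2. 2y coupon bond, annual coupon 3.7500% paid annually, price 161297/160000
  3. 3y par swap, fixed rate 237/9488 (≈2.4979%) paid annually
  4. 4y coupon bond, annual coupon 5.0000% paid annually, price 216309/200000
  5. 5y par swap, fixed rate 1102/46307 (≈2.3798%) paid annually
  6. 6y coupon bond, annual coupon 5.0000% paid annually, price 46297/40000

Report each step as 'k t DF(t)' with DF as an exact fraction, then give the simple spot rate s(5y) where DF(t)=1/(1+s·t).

step 1 [1y] zero: DF = P = 9813/10000 ≈ 0.981300
step 2 [2y] bond c/1=3/80: DF=(161297/160000 − 3/80·(0.981300))/(1+3/80) = 4681/5000 ≈ 0.936200
step 3 [3y] swap r/1=237/9488: DF=(1 − 237/9488·(0.981300+0.936200))/(1+237/9488) = 9289/10000 ≈ 0.928900
step 4 [4y] bond c/1=1/20: DF=(216309/200000 − 1/20·(0.981300+0.936200+0.928900))/(1+1/20) = 1789/2000 ≈ 0.894500
step 5 [5y] swap r/1=1102/46307: DF=(1 − 1102/46307·(0.981300+0.936200+0.928900+0.894500))/(1+1102/46307) = 4449/5000 ≈ 0.889800
step 6 [6y] bond c/1=1/20: DF=(46297/40000 − 1/20·(0.981300+0.936200+0.928900+0.894500+0.889800))/(1+1/20) = 4409/5000 ≈ 0.881800

1 1 9813/10000
2 2 4681/5000
3 3 9289/10000
4 4 1789/2000
5 5 4449/5000
6 6 4409/5000
s(5y) = (1/(4449/5000) − 1)/(5) = 551/22245 ≈ 2.4770%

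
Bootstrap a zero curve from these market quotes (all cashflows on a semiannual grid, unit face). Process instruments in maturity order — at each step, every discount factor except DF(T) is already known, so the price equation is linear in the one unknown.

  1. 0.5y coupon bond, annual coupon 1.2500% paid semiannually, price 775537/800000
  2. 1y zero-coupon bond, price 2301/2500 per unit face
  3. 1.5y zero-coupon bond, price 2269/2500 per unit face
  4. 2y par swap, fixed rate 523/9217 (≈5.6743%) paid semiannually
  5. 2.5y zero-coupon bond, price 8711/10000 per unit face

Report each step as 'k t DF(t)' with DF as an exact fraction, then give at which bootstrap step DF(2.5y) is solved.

1 1/2 4817/5000
2 1 2301/2500
3 3/2 2269/2500
4 2 4477/5000
5 5/2 8711/10000
DF(2.5y) is solved at step 5

step 1 [0.5y] bond c/2=1/160: DF=(775537/800000 − 1/160·(0))/(1+1/160) = 4817/5000 ≈ 0.963400
step 2 [1y] zero: DF = P = 2301/2500 ≈ 0.920400
step 3 [1.5y] zero: DF = P = 2269/2500 ≈ 0.907600
step 4 [2y] swap r/2=523/18434: DF=(1 − 523/18434·(0.963400+0.920400+0.907600))/(1+523/18434) = 4477/5000 ≈ 0.895400
step 5 [2.5y] zero: DF = P = 8711/10000 ≈ 0.871100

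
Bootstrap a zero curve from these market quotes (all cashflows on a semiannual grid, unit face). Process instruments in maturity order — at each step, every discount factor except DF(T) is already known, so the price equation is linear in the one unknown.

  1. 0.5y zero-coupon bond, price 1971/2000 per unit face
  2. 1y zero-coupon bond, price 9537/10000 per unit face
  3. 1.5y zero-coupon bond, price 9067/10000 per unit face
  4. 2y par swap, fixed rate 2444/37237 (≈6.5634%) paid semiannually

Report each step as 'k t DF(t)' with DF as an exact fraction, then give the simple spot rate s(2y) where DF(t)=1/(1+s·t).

1 1/2 1971/2000
2 1 9537/10000
3 3/2 9067/10000
4 2 4389/5000
s(2y) = (1/(4389/5000) − 1)/(2) = 611/8778 ≈ 6.9606%

step 1 [0.5y] zero: DF = P = 1971/2000 ≈ 0.985500
step 2 [1y] zero: DF = P = 9537/10000 ≈ 0.953700
step 3 [1.5y] zero: DF = P = 9067/10000 ≈ 0.906700
step 4 [2y] swap r/2=1222/37237: DF=(1 − 1222/37237·(0.985500+0.953700+0.906700))/(1+1222/37237) = 4389/5000 ≈ 0.877800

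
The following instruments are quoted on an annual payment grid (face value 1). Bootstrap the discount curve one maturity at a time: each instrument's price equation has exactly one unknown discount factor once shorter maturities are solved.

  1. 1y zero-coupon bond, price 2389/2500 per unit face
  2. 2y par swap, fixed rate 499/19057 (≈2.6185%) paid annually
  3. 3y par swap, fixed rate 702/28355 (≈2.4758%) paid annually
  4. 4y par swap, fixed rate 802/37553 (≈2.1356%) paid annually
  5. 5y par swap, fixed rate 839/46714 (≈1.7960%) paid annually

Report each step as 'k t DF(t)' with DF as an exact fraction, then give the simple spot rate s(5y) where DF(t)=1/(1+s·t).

step 1 [1y] zero: DF = P = 2389/2500 ≈ 0.955600
step 2 [2y] swap r/1=499/19057: DF=(1 − 499/19057·(0.955600))/(1+499/19057) = 9501/10000 ≈ 0.950100
step 3 [3y] swap r/1=702/28355: DF=(1 − 702/28355·(0.955600+0.950100))/(1+702/28355) = 4649/5000 ≈ 0.929800
step 4 [4y] swap r/1=802/37553: DF=(1 − 802/37553·(0.955600+0.950100+0.929800))/(1+802/37553) = 4599/5000 ≈ 0.919800
step 5 [5y] swap r/1=839/46714: DF=(1 − 839/46714·(0.955600+0.950100+0.929800+0.919800))/(1+839/46714) = 9161/10000 ≈ 0.916100

1 1 2389/2500
2 2 9501/10000
3 3 4649/5000
4 4 4599/5000
5 5 9161/10000
s(5y) = (1/(9161/10000) − 1)/(5) = 839/45805 ≈ 1.8317%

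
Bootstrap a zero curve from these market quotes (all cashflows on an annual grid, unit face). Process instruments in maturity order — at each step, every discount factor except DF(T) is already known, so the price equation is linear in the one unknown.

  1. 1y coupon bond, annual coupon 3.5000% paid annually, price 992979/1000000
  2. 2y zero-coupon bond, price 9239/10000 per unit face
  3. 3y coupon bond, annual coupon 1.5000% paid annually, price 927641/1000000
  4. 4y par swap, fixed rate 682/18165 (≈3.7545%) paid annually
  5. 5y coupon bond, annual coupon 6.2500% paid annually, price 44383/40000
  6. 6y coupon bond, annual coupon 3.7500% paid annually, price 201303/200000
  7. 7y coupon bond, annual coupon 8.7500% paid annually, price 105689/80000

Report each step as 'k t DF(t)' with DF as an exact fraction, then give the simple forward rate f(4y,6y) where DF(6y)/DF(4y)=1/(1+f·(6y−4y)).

step 1 [1y] bond c/1=7/200: DF=(992979/1000000 − 7/200·(0))/(1+7/200) = 4797/5000 ≈ 0.959400
step 2 [2y] zero: DF = P = 9239/10000 ≈ 0.923900
step 3 [3y] bond c/1=3/200: DF=(927641/1000000 − 3/200·(0.959400+0.923900))/(1+3/200) = 8861/10000 ≈ 0.886100
step 4 [4y] swap r/1=682/18165: DF=(1 − 682/18165·(0.959400+0.923900+0.886100))/(1+682/18165) = 2159/2500 ≈ 0.863600
step 5 [5y] bond c/1=1/16: DF=(44383/40000 − 1/16·(0.959400+0.923900+0.886100+0.863600))/(1+1/16) = 4153/5000 ≈ 0.830600
step 6 [6y] bond c/1=3/80: DF=(201303/200000 − 3/80·(0.959400+0.923900+0.886100+0.863600+0.830600))/(1+3/80) = 1011/1250 ≈ 0.808800
step 7 [7y] bond c/1=7/80: DF=(105689/80000 − 7/80·(0.959400+0.923900+0.886100+0.863600+0.830600+0.808800))/(1+7/80) = 3953/5000 ≈ 0.790600

1 1 4797/5000
2 2 9239/10000
3 3 8861/10000
4 4 2159/2500
5 5 4153/5000
6 6 1011/1250
7 7 3953/5000
f(4y,6y) = ((2159/2500)/(1011/1250) − 1)/(2) = 137/4044 ≈ 3.3877%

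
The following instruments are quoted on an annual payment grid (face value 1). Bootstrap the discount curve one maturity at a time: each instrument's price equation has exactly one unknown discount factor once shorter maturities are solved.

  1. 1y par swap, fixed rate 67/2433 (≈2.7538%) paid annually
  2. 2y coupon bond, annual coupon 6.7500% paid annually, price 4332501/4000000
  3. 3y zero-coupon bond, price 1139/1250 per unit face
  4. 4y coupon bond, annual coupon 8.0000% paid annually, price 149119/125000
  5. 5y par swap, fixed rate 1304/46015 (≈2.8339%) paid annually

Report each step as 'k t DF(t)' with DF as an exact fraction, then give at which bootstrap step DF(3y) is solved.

1 1 2433/2500
2 2 9531/10000
3 3 1139/1250
4 4 559/625
5 5 1087/1250
DF(3y) is solved at step 3

step 1 [1y] swap r/1=67/2433: DF=(1 − 67/2433·(0))/(1+67/2433) = 2433/2500 ≈ 0.973200
step 2 [2y] bond c/1=27/400: DF=(4332501/4000000 − 27/400·(0.973200))/(1+27/400) = 9531/10000 ≈ 0.953100
step 3 [3y] zero: DF = P = 1139/1250 ≈ 0.911200
step 4 [4y] bond c/1=2/25: DF=(149119/125000 − 2/25·(0.973200+0.953100+0.911200))/(1+2/25) = 559/625 ≈ 0.894400
step 5 [5y] swap r/1=1304/46015: DF=(1 − 1304/46015·(0.973200+0.953100+0.911200+0.894400))/(1+1304/46015) = 1087/1250 ≈ 0.869600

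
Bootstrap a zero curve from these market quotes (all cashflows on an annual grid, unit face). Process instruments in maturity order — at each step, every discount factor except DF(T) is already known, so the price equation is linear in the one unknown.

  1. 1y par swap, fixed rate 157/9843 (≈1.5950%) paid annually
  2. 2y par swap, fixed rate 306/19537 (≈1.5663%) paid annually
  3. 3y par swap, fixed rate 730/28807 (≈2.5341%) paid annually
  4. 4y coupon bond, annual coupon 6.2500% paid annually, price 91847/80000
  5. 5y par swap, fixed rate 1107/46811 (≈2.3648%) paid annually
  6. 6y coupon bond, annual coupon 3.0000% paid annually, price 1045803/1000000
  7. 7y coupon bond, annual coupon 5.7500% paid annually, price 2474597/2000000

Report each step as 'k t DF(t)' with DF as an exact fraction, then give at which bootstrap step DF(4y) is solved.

step 1 [1y] swap r/1=157/9843: DF=(1 − 157/9843·(0))/(1+157/9843) = 9843/10000 ≈ 0.984300
step 2 [2y] swap r/1=306/19537: DF=(1 − 306/19537·(0.984300))/(1+306/19537) = 4847/5000 ≈ 0.969400
step 3 [3y] swap r/1=730/28807: DF=(1 − 730/28807·(0.984300+0.969400))/(1+730/28807) = 927/1000 ≈ 0.927000
step 4 [4y] bond c/1=1/16: DF=(91847/80000 − 1/16·(0.984300+0.969400+0.927000))/(1+1/16) = 9111/10000 ≈ 0.911100
step 5 [5y] swap r/1=1107/46811: DF=(1 − 1107/46811·(0.984300+0.969400+0.927000+0.911100))/(1+1107/46811) = 8893/10000 ≈ 0.889300
step 6 [6y] bond c/1=3/100: DF=(1045803/1000000 − 3/100·(0.984300+0.969400+0.927000+0.911100+0.889300))/(1+3/100) = 879/1000 ≈ 0.879000
step 7 [7y] bond c/1=23/400: DF=(2474597/2000000 − 23/400·(0.984300+0.969400+0.927000+0.911100+0.889300+0.879000))/(1+23/400) = 8677/10000 ≈ 0.867700

1 1 9843/10000
2 2 4847/5000
3 3 927/1000
4 4 9111/10000
5 5 8893/10000
6 6 879/1000
7 7 8677/10000
DF(4y) is solved at step 4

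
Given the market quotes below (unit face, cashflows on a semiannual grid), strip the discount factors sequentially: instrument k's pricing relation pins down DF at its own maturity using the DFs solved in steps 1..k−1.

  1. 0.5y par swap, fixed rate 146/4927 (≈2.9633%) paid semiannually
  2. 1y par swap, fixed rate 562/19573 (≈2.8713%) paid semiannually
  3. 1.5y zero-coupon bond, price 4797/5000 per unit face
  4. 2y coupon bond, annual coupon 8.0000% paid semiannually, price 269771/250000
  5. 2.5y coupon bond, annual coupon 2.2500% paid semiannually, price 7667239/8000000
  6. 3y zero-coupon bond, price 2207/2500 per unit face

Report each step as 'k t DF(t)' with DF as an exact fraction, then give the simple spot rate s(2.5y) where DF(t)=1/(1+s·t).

1 1/2 4927/5000
2 1 9719/10000
3 3/2 4797/5000
4 2 4627/5000
5 5/2 181/200
6 3 2207/2500
s(2.5y) = (1/(181/200) − 1)/(5/2) = 38/905 ≈ 4.1989%

step 1 [0.5y] swap r/2=73/4927: DF=(1 − 73/4927·(0))/(1+73/4927) = 4927/5000 ≈ 0.985400
step 2 [1y] swap r/2=281/19573: DF=(1 − 281/19573·(0.985400))/(1+281/19573) = 9719/10000 ≈ 0.971900
step 3 [1.5y] zero: DF = P = 4797/5000 ≈ 0.959400
step 4 [2y] bond c/2=1/25: DF=(269771/250000 − 1/25·(0.985400+0.971900+0.959400))/(1+1/25) = 4627/5000 ≈ 0.925400
step 5 [2.5y] bond c/2=9/800: DF=(7667239/8000000 − 9/800·(0.985400+0.971900+0.959400+0.925400))/(1+9/800) = 181/200 ≈ 0.905000
step 6 [3y] zero: DF = P = 2207/2500 ≈ 0.882800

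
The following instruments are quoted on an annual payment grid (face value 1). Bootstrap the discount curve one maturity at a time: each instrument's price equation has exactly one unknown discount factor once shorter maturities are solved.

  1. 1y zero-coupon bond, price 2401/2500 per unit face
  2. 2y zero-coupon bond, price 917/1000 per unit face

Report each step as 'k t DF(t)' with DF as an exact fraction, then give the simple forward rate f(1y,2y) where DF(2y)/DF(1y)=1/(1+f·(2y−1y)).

step 1 [1y] zero: DF = P = 2401/2500 ≈ 0.960400
step 2 [2y] zero: DF = P = 917/1000 ≈ 0.917000

1 1 2401/2500
2 2 917/1000
f(1y,2y) = ((2401/2500)/(917/1000) − 1)/(1) = 31/655 ≈ 4.7328%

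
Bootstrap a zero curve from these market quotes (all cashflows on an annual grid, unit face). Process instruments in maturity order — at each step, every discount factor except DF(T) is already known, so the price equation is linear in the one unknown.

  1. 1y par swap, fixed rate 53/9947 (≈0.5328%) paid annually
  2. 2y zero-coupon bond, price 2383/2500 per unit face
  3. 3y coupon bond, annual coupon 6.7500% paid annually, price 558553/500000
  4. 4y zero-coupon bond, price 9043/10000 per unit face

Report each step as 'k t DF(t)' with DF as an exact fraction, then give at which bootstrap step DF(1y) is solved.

1 1 9947/10000
2 2 2383/2500
3 3 9233/10000
4 4 9043/10000
DF(1y) is solved at step 1

step 1 [1y] swap r/1=53/9947: DF=(1 − 53/9947·(0))/(1+53/9947) = 9947/10000 ≈ 0.994700
step 2 [2y] zero: DF = P = 2383/2500 ≈ 0.953200
step 3 [3y] bond c/1=27/400: DF=(558553/500000 − 27/400·(0.994700+0.953200))/(1+27/400) = 9233/10000 ≈ 0.923300
step 4 [4y] zero: DF = P = 9043/10000 ≈ 0.904300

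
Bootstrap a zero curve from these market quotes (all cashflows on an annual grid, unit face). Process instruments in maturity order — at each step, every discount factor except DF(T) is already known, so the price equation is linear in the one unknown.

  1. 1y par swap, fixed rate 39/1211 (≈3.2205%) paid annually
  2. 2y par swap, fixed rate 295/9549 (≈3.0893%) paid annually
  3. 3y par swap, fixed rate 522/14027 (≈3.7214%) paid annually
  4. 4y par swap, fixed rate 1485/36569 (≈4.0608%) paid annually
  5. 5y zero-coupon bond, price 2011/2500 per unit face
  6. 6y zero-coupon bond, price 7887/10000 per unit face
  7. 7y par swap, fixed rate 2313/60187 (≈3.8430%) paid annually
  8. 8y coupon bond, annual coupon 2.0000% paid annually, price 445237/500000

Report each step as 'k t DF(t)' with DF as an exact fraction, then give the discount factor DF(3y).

step 1 [1y] swap r/1=39/1211: DF=(1 − 39/1211·(0))/(1+39/1211) = 1211/1250 ≈ 0.968800
step 2 [2y] swap r/1=295/9549: DF=(1 − 295/9549·(0.968800))/(1+295/9549) = 941/1000 ≈ 0.941000
step 3 [3y] swap r/1=522/14027: DF=(1 − 522/14027·(0.968800+0.941000))/(1+522/14027) = 2239/2500 ≈ 0.895600
step 4 [4y] swap r/1=1485/36569: DF=(1 − 1485/36569·(0.968800+0.941000+0.895600))/(1+1485/36569) = 1703/2000 ≈ 0.851500
step 5 [5y] zero: DF = P = 2011/2500 ≈ 0.804400
step 6 [6y] zero: DF = P = 7887/10000 ≈ 0.788700
step 7 [7y] swap r/1=2313/60187: DF=(1 − 2313/60187·(0.968800+0.941000+0.895600+0.851500+0.804400+0.788700))/(1+2313/60187) = 7687/10000 ≈ 0.768700
step 8 [8y] bond c/1=1/50: DF=(445237/500000 − 1/50·(0.968800+0.941000+0.895600+0.851500+0.804400+0.788700+0.768700))/(1+1/50) = 151/200 ≈ 0.755000

1 1 1211/1250
2 2 941/1000
3 3 2239/2500
4 4 1703/2000
5 5 2011/2500
6 6 7887/10000
7 7 7687/10000
8 8 151/200
DF(3y) = 2239/2500 ≈ 0.895600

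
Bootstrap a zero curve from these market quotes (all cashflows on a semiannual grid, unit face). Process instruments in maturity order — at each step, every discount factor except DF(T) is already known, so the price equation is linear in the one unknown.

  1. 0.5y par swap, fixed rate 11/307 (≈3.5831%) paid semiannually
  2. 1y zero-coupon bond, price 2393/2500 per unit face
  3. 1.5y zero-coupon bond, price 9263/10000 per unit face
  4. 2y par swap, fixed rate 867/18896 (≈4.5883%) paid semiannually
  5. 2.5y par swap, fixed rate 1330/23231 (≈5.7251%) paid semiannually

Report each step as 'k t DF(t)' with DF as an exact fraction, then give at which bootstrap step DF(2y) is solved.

step 1 [0.5y] swap r/2=11/614: DF=(1 − 11/614·(0))/(1+11/614) = 614/625 ≈ 0.982400
step 2 [1y] zero: DF = P = 2393/2500 ≈ 0.957200
step 3 [1.5y] zero: DF = P = 9263/10000 ≈ 0.926300
step 4 [2y] swap r/2=867/37792: DF=(1 − 867/37792·(0.982400+0.957200+0.926300))/(1+867/37792) = 9133/10000 ≈ 0.913300
step 5 [2.5y] swap r/2=665/23231: DF=(1 − 665/23231·(0.982400+0.957200+0.926300+0.913300))/(1+665/23231) = 867/1000 ≈ 0.867000

1 1/2 614/625
2 1 2393/2500
3 3/2 9263/10000
4 2 9133/10000
5 5/2 867/1000
DF(2y) is solved at step 4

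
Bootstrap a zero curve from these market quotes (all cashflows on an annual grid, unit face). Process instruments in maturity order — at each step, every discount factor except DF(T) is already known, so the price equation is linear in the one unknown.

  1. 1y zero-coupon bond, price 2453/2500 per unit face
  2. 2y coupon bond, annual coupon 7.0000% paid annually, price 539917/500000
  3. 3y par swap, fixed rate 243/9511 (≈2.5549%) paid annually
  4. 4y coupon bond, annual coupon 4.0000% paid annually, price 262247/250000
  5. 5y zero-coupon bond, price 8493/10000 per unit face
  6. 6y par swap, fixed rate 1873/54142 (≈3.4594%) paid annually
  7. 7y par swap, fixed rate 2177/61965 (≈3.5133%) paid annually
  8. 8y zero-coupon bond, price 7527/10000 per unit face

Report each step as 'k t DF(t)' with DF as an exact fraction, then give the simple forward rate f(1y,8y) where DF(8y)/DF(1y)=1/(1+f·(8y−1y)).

step 1 [1y] zero: DF = P = 2453/2500 ≈ 0.981200
step 2 [2y] bond c/1=7/100: DF=(539917/500000 − 7/100·(0.981200))/(1+7/100) = 189/200 ≈ 0.945000
step 3 [3y] swap r/1=243/9511: DF=(1 − 243/9511·(0.981200+0.945000))/(1+243/9511) = 9271/10000 ≈ 0.927100
step 4 [4y] bond c/1=1/25: DF=(262247/250000 − 1/25·(0.981200+0.945000+0.927100))/(1+1/25) = 8989/10000 ≈ 0.898900
step 5 [5y] zero: DF = P = 8493/10000 ≈ 0.849300
step 6 [6y] swap r/1=1873/54142: DF=(1 − 1873/54142·(0.981200+0.945000+0.927100+0.898900+0.849300))/(1+1873/54142) = 8127/10000 ≈ 0.812700
step 7 [7y] swap r/1=2177/61965: DF=(1 − 2177/61965·(0.981200+0.945000+0.927100+0.898900+0.849300+0.812700))/(1+2177/61965) = 7823/10000 ≈ 0.782300
step 8 [8y] zero: DF = P = 7527/10000 ≈ 0.752700

1 1 2453/2500
2 2 189/200
3 3 9271/10000
4 4 8989/10000
5 5 8493/10000
6 6 8127/10000
7 7 7823/10000
8 8 7527/10000
f(1y,8y) = ((2453/2500)/(7527/10000) − 1)/(7) = 2285/52689 ≈ 4.3368%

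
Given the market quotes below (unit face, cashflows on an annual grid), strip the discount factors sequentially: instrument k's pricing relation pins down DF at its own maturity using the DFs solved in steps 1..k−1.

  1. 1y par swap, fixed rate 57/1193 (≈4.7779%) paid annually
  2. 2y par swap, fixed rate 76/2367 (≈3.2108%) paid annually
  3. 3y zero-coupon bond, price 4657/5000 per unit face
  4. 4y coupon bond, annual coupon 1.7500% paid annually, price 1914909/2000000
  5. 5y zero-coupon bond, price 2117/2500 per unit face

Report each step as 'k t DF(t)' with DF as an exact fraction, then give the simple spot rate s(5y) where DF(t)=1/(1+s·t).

1 1 1193/1250
2 2 587/625
3 3 4657/5000
4 4 2231/2500
5 5 2117/2500
s(5y) = (1/(2117/2500) − 1)/(5) = 383/10585 ≈ 3.6183%

step 1 [1y] swap r/1=57/1193: DF=(1 − 57/1193·(0))/(1+57/1193) = 1193/1250 ≈ 0.954400
step 2 [2y] swap r/1=76/2367: DF=(1 − 76/2367·(0.954400))/(1+76/2367) = 587/625 ≈ 0.939200
step 3 [3y] zero: DF = P = 4657/5000 ≈ 0.931400
step 4 [4y] bond c/1=7/400: DF=(1914909/2000000 − 7/400·(0.954400+0.939200+0.931400))/(1+7/400) = 2231/2500 ≈ 0.892400
step 5 [5y] zero: DF = P = 2117/2500 ≈ 0.846800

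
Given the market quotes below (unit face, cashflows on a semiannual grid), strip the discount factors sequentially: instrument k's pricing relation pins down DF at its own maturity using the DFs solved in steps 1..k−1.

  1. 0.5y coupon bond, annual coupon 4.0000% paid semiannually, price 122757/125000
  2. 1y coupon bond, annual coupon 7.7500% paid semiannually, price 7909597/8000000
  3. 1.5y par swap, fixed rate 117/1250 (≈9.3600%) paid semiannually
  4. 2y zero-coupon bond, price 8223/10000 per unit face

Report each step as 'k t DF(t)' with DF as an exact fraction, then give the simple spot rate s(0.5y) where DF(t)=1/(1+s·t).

step 1 [0.5y] bond c/2=1/50: DF=(122757/125000 − 1/50·(0))/(1+1/50) = 2407/2500 ≈ 0.962800
step 2 [1y] bond c/2=31/800: DF=(7909597/8000000 − 31/800·(0.962800))/(1+31/800) = 9159/10000 ≈ 0.915900
step 3 [1.5y] swap r/2=117/2500: DF=(1 − 117/2500·(0.962800+0.915900))/(1+117/2500) = 8713/10000 ≈ 0.871300
step 4 [2y] zero: DF = P = 8223/10000 ≈ 0.822300

1 1/2 2407/2500
2 1 9159/10000
3 3/2 8713/10000
4 2 8223/10000
s(0.5y) = (1/(2407/2500) − 1)/(1/2) = 186/2407 ≈ 7.7275%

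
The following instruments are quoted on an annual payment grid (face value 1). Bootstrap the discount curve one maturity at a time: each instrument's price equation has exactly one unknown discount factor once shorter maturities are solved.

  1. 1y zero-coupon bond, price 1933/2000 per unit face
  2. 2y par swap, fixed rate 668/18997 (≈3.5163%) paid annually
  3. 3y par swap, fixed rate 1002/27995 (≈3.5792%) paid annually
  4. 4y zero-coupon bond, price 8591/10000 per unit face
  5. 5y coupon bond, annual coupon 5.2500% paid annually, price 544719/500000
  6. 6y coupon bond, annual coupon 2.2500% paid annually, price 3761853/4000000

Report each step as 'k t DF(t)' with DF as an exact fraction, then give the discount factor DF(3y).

step 1 [1y] zero: DF = P = 1933/2000 ≈ 0.966500
step 2 [2y] swap r/1=668/18997: DF=(1 − 668/18997·(0.966500))/(1+668/18997) = 2333/2500 ≈ 0.933200
step 3 [3y] swap r/1=1002/27995: DF=(1 − 1002/27995·(0.966500+0.933200))/(1+1002/27995) = 4499/5000 ≈ 0.899800
step 4 [4y] zero: DF = P = 8591/10000 ≈ 0.859100
step 5 [5y] bond c/1=21/400: DF=(544719/500000 − 21/400·(0.966500+0.933200+0.899800+0.859100))/(1+21/400) = 4263/5000 ≈ 0.852600
step 6 [6y] bond c/1=9/400: DF=(3761853/4000000 − 9/400·(0.966500+0.933200+0.899800+0.859100+0.852600))/(1+9/400) = 1641/2000 ≈ 0.820500

1 1 1933/2000
2 2 2333/2500
3 3 4499/5000
4 4 8591/10000
5 5 4263/5000
6 6 1641/2000
DF(3y) = 4499/5000 ≈ 0.899800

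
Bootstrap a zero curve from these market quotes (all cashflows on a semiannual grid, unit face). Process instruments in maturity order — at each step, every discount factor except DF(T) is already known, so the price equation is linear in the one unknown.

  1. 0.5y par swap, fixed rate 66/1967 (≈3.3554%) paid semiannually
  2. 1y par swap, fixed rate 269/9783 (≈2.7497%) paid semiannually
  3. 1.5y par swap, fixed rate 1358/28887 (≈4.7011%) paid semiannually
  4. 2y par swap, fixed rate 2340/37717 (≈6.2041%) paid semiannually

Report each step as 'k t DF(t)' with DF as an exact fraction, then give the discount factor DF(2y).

step 1 [0.5y] swap r/2=33/1967: DF=(1 − 33/1967·(0))/(1+33/1967) = 1967/2000 ≈ 0.983500
step 2 [1y] swap r/2=269/19566: DF=(1 − 269/19566·(0.983500))/(1+269/19566) = 9731/10000 ≈ 0.973100
step 3 [1.5y] swap r/2=679/28887: DF=(1 − 679/28887·(0.983500+0.973100))/(1+679/28887) = 9321/10000 ≈ 0.932100
step 4 [2y] swap r/2=1170/37717: DF=(1 − 1170/37717·(0.983500+0.973100+0.932100))/(1+1170/37717) = 883/1000 ≈ 0.883000

1 1/2 1967/2000
2 1 9731/10000
3 3/2 9321/10000
4 2 883/1000
DF(2y) = 883/1000 ≈ 0.883000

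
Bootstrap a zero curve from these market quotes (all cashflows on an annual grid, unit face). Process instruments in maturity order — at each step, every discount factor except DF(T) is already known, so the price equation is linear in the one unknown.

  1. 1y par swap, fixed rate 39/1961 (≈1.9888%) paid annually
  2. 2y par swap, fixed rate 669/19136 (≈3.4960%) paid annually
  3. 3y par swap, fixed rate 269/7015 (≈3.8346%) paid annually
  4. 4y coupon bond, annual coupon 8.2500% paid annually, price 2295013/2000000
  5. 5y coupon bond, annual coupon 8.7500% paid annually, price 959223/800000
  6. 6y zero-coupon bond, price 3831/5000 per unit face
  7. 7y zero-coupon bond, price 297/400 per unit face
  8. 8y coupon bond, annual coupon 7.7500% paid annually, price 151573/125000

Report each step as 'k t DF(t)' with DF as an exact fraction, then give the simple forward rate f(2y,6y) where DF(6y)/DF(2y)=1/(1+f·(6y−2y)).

1 1 1961/2000
2 2 9331/10000
3 3 2231/2500
4 4 4231/5000
5 5 8087/10000
6 6 3831/5000
7 7 297/400
8 8 87/125
f(2y,6y) = ((9331/10000)/(3831/5000) − 1)/(4) = 1669/30648 ≈ 5.4457%

step 1 [1y] swap r/1=39/1961: DF=(1 − 39/1961·(0))/(1+39/1961) = 1961/2000 ≈ 0.980500
step 2 [2y] swap r/1=669/19136: DF=(1 − 669/19136·(0.980500))/(1+669/19136) = 9331/10000 ≈ 0.933100
step 3 [3y] swap r/1=269/7015: DF=(1 − 269/7015·(0.980500+0.933100))/(1+269/7015) = 2231/2500 ≈ 0.892400
step 4 [4y] bond c/1=33/400: DF=(2295013/2000000 − 33/400·(0.980500+0.933100+0.892400))/(1+33/400) = 4231/5000 ≈ 0.846200
step 5 [5y] bond c/1=7/80: DF=(959223/800000 − 7/80·(0.980500+0.933100+0.892400+0.846200))/(1+7/80) = 8087/10000 ≈ 0.808700
step 6 [6y] zero: DF = P = 3831/5000 ≈ 0.766200
step 7 [7y] zero: DF = P = 297/400 ≈ 0.742500
step 8 [8y] bond c/1=31/400: DF=(151573/125000 − 31/400·(0.980500+0.933100+0.892400+0.846200+0.808700+0.766200+0.742500))/(1+31/400) = 87/125 ≈ 0.696000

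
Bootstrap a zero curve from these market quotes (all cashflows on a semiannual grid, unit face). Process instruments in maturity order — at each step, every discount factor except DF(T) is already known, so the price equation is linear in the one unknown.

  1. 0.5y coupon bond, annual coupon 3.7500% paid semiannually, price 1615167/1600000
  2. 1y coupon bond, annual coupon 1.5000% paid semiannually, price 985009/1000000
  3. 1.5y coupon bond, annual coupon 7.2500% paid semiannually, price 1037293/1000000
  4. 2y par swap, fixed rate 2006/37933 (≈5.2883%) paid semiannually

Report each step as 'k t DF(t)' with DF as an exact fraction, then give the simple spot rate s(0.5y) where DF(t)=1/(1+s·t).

step 1 [0.5y] bond c/2=3/160: DF=(1615167/1600000 − 3/160·(0))/(1+3/160) = 9909/10000 ≈ 0.990900
step 2 [1y] bond c/2=3/400: DF=(985009/1000000 − 3/400·(0.990900))/(1+3/400) = 9703/10000 ≈ 0.970300
step 3 [1.5y] bond c/2=29/800: DF=(1037293/1000000 − 29/800·(0.990900+0.970300))/(1+29/800) = 2331/2500 ≈ 0.932400
step 4 [2y] swap r/2=1003/37933: DF=(1 − 1003/37933·(0.990900+0.970300+0.932400))/(1+1003/37933) = 8997/10000 ≈ 0.899700

1 1/2 9909/10000
2 1 9703/10000
3 3/2 2331/2500
4 2 8997/10000
s(0.5y) = (1/(9909/10000) − 1)/(1/2) = 182/9909 ≈ 1.8367%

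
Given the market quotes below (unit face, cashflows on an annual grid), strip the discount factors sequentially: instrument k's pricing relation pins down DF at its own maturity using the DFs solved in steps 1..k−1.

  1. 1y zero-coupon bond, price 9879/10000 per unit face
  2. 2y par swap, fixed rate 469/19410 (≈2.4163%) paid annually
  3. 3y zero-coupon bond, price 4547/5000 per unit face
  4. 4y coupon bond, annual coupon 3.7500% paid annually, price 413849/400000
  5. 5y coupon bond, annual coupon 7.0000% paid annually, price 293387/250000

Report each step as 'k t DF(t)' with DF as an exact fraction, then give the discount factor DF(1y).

step 1 [1y] zero: DF = P = 9879/10000 ≈ 0.987900
step 2 [2y] swap r/1=469/19410: DF=(1 − 469/19410·(0.987900))/(1+469/19410) = 9531/10000 ≈ 0.953100
step 3 [3y] zero: DF = P = 4547/5000 ≈ 0.909400
step 4 [4y] bond c/1=3/80: DF=(413849/400000 − 3/80·(0.987900+0.953100+0.909400))/(1+3/80) = 4471/5000 ≈ 0.894200
step 5 [5y] bond c/1=7/100: DF=(293387/250000 − 7/100·(0.987900+0.953100+0.909400+0.894200))/(1+7/100) = 4259/5000 ≈ 0.851800

1 1 9879/10000
2 2 9531/10000
3 3 4547/5000
4 4 4471/5000
5 5 4259/5000
DF(1y) = 9879/10000 ≈ 0.987900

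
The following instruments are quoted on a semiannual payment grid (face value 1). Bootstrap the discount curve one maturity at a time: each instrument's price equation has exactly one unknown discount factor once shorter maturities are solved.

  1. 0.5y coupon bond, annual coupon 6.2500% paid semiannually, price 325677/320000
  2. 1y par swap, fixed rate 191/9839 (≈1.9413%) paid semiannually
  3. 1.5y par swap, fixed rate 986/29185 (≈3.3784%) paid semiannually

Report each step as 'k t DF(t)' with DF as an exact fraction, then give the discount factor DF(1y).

step 1 [0.5y] bond c/2=1/32: DF=(325677/320000 − 1/32·(0))/(1+1/32) = 9869/10000 ≈ 0.986900
step 2 [1y] swap r/2=191/19678: DF=(1 − 191/19678·(0.986900))/(1+191/19678) = 9809/10000 ≈ 0.980900
step 3 [1.5y] swap r/2=493/29185: DF=(1 − 493/29185·(0.986900+0.980900))/(1+493/29185) = 9507/10000 ≈ 0.950700

1 1/2 9869/10000
2 1 9809/10000
3 3/2 9507/10000
DF(1y) = 9809/10000 ≈ 0.980900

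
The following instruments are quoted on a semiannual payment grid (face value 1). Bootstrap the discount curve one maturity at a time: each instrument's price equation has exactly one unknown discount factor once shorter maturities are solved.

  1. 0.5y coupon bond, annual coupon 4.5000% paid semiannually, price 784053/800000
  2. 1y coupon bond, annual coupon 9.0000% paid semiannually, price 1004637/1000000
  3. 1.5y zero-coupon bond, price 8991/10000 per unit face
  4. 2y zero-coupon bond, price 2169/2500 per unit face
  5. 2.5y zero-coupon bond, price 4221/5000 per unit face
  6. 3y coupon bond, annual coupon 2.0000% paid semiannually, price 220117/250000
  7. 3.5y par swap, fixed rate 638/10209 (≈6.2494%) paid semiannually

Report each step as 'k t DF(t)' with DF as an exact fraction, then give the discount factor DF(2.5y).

step 1 [0.5y] bond c/2=9/400: DF=(784053/800000 − 9/400·(0))/(1+9/400) = 1917/2000 ≈ 0.958500
step 2 [1y] bond c/2=9/200: DF=(1004637/1000000 − 9/200·(0.958500))/(1+9/200) = 9201/10000 ≈ 0.920100
step 3 [1.5y] zero: DF = P = 8991/10000 ≈ 0.899100
step 4 [2y] zero: DF = P = 2169/2500 ≈ 0.867600
step 5 [2.5y] zero: DF = P = 4221/5000 ≈ 0.844200
step 6 [3y] bond c/2=1/100: DF=(220117/250000 − 1/100·(0.958500+0.920100+0.899100+0.867600+0.844200))/(1+1/100) = 8273/10000 ≈ 0.827300
step 7 [3.5y] swap r/2=319/10209: DF=(1 − 319/10209·(0.958500+0.920100+0.899100+0.867600+0.844200+0.827300))/(1+319/10209) = 4043/5000 ≈ 0.808600

1 1/2 1917/2000
2 1 9201/10000
3 3/2 8991/10000
4 2 2169/2500
5 5/2 4221/5000
6 3 8273/10000
7 7/2 4043/5000
DF(2.5y) = 4221/5000 ≈ 0.844200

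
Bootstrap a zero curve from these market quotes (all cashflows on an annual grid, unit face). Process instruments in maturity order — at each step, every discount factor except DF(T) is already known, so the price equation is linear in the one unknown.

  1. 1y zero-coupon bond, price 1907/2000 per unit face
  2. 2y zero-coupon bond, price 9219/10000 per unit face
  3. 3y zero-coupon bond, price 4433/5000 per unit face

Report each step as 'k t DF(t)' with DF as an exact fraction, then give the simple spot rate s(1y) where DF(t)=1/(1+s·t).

step 1 [1y] zero: DF = P = 1907/2000 ≈ 0.953500
step 2 [2y] zero: DF = P = 9219/10000 ≈ 0.921900
step 3 [3y] zero: DF = P = 4433/5000 ≈ 0.886600

1 1 1907/2000
2 2 9219/10000
3 3 4433/5000
s(1y) = (1/(1907/2000) − 1)/(1) = 93/1907 ≈ 4.8768%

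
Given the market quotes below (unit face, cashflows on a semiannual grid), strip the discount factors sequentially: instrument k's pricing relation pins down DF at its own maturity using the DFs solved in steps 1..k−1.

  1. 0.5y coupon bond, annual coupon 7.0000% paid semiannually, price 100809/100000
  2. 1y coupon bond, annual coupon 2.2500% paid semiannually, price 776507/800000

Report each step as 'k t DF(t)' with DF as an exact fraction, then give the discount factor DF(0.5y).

step 1 [0.5y] bond c/2=7/200: DF=(100809/100000 − 7/200·(0))/(1+7/200) = 487/500 ≈ 0.974000
step 2 [1y] bond c/2=9/800: DF=(776507/800000 − 9/800·(0.974000))/(1+9/800) = 949/1000 ≈ 0.949000

1 1/2 487/500
2 1 949/1000
DF(0.5y) = 487/500 ≈ 0.974000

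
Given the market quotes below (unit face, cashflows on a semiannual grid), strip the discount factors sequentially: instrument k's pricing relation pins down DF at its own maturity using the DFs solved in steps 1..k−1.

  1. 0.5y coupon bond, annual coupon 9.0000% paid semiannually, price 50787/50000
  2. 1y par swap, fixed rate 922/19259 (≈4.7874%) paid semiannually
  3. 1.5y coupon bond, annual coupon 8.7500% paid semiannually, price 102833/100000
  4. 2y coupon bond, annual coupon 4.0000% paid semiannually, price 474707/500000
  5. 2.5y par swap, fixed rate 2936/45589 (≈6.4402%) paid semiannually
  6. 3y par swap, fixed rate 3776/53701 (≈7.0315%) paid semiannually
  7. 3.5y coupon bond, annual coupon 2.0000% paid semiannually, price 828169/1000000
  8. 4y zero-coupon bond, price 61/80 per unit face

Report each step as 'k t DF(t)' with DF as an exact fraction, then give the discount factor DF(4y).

step 1 [0.5y] bond c/2=9/200: DF=(50787/50000 − 9/200·(0))/(1+9/200) = 243/250 ≈ 0.972000
step 2 [1y] swap r/2=461/19259: DF=(1 − 461/19259·(0.972000))/(1+461/19259) = 9539/10000 ≈ 0.953900
step 3 [1.5y] bond c/2=7/160: DF=(102833/100000 − 7/160·(0.972000+0.953900))/(1+7/160) = 1809/2000 ≈ 0.904500
step 4 [2y] bond c/2=1/50: DF=(474707/500000 − 1/50·(0.972000+0.953900+0.904500))/(1+1/50) = 8753/10000 ≈ 0.875300
step 5 [2.5y] swap r/2=1468/45589: DF=(1 − 1468/45589·(0.972000+0.953900+0.904500+0.875300))/(1+1468/45589) = 2133/2500 ≈ 0.853200
step 6 [3y] swap r/2=1888/53701: DF=(1 − 1888/53701·(0.972000+0.953900+0.904500+0.875300+0.853200))/(1+1888/53701) = 507/625 ≈ 0.811200
step 7 [3.5y] bond c/2=1/100: DF=(828169/1000000 − 1/100·(0.972000+0.953900+0.904500+0.875300+0.853200+0.811200))/(1+1/100) = 1917/2500 ≈ 0.766800
step 8 [4y] zero: DF = P = 61/80 ≈ 0.762500

1 1/2 243/250
2 1 9539/10000
3 3/2 1809/2000
4 2 8753/10000
5 5/2 2133/2500
6 3 507/625
7 7/2 1917/2500
8 4 61/80
DF(4y) = 61/80 ≈ 0.762500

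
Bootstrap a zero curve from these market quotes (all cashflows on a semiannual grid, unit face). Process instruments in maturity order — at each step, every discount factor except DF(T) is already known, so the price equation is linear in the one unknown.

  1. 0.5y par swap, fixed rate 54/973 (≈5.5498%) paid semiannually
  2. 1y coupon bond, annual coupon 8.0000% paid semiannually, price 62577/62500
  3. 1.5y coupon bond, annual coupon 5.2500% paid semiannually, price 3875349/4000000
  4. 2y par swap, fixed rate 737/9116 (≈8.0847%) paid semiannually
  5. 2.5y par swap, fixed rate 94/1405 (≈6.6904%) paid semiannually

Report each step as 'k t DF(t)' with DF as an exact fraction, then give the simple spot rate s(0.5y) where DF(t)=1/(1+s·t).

step 1 [0.5y] swap r/2=27/973: DF=(1 − 27/973·(0))/(1+27/973) = 973/1000 ≈ 0.973000
step 2 [1y] bond c/2=1/25: DF=(62577/62500 − 1/25·(0.973000))/(1+1/25) = 9253/10000 ≈ 0.925300
step 3 [1.5y] bond c/2=21/800: DF=(3875349/4000000 − 21/800·(0.973000+0.925300))/(1+21/800) = 1791/2000 ≈ 0.895500
step 4 [2y] swap r/2=737/18232: DF=(1 − 737/18232·(0.973000+0.925300+0.895500))/(1+737/18232) = 4263/5000 ≈ 0.852600
step 5 [2.5y] swap r/2=47/1405: DF=(1 − 47/1405·(0.973000+0.925300+0.895500+0.852600))/(1+47/1405) = 531/625 ≈ 0.849600

1 1/2 973/1000
2 1 9253/10000
3 3/2 1791/2000
4 2 4263/5000
5 5/2 531/625
s(0.5y) = (1/(973/1000) − 1)/(1/2) = 54/973 ≈ 5.5498%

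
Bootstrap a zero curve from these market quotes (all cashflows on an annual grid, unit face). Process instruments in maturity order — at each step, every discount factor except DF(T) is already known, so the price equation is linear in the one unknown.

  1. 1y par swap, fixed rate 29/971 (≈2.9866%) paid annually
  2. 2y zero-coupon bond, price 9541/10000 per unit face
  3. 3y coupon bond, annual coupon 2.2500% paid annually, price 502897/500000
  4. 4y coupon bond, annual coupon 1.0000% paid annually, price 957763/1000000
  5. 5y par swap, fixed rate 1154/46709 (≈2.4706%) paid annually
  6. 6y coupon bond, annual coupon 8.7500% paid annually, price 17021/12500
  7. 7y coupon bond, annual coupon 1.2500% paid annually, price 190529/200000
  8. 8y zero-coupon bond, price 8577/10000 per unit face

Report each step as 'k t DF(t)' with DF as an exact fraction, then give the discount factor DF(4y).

step 1 [1y] swap r/1=29/971: DF=(1 − 29/971·(0))/(1+29/971) = 971/1000 ≈ 0.971000
step 2 [2y] zero: DF = P = 9541/10000 ≈ 0.954100
step 3 [3y] bond c/1=9/400: DF=(502897/500000 − 9/400·(0.971000+0.954100))/(1+9/400) = 9413/10000 ≈ 0.941300
step 4 [4y] bond c/1=1/100: DF=(957763/1000000 − 1/100·(0.971000+0.954100+0.941300))/(1+1/100) = 9199/10000 ≈ 0.919900
step 5 [5y] swap r/1=1154/46709: DF=(1 − 1154/46709·(0.971000+0.954100+0.941300+0.919900))/(1+1154/46709) = 4423/5000 ≈ 0.884600
step 6 [6y] bond c/1=7/80: DF=(17021/12500 − 7/80·(0.971000+0.954100+0.941300+0.919900+0.884600))/(1+7/80) = 8763/10000 ≈ 0.876300
step 7 [7y] bond c/1=1/80: DF=(190529/200000 − 1/80·(0.971000+0.954100+0.941300+0.919900+0.884600+0.876300))/(1+1/80) = 2181/2500 ≈ 0.872400
step 8 [8y] zero: DF = P = 8577/10000 ≈ 0.857700

1 1 971/1000
2 2 9541/10000
3 3 9413/10000
4 4 9199/10000
5 5 4423/5000
6 6 8763/10000
7 7 2181/2500
8 8 8577/10000
DF(4y) = 9199/10000 ≈ 0.919900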